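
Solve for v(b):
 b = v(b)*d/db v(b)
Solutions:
 v(b) = -sqrt(C1 + b^2)
 v(b) = sqrt(C1 + b^2)


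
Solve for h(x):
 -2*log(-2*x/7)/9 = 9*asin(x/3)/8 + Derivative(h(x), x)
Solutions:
 h(x) = C1 - 2*x*log(-x)/9 - 9*x*asin(x/3)/8 - 2*x*log(2)/9 + 2*x/9 + 2*x*log(7)/9 - 9*sqrt(9 - x^2)/8


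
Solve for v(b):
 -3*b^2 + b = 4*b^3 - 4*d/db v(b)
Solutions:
 v(b) = C1 + b^4/4 + b^3/4 - b^2/8


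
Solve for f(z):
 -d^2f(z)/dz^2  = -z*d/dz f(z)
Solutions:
 f(z) = C1 + C2*erfi(sqrt(2)*z/2)


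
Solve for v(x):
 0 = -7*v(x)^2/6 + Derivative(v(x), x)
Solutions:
 v(x) = -6/(C1 + 7*x)


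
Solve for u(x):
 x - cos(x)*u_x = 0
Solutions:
 u(x) = C1 + Integral(x/cos(x), x)


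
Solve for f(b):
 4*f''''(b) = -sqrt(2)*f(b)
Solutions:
 f(b) = (C1*sin(2^(1/8)*b/2) + C2*cos(2^(1/8)*b/2))*exp(-2^(1/8)*b/2) + (C3*sin(2^(1/8)*b/2) + C4*cos(2^(1/8)*b/2))*exp(2^(1/8)*b/2)


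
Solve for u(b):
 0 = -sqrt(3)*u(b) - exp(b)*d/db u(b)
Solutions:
 u(b) = C1*exp(sqrt(3)*exp(-b))


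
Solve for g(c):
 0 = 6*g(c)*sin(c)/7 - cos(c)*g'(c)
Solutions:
 g(c) = C1/cos(c)^(6/7)


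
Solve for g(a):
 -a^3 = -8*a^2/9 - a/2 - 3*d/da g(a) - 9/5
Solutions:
 g(a) = C1 + a^4/12 - 8*a^3/81 - a^2/12 - 3*a/5


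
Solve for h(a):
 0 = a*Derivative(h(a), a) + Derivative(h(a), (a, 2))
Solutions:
 h(a) = C1 + C2*erf(sqrt(2)*a/2)


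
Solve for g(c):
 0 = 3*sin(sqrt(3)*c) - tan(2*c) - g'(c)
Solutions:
 g(c) = C1 + log(cos(2*c))/2 - sqrt(3)*cos(sqrt(3)*c)


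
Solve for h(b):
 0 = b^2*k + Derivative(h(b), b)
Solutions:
 h(b) = C1 - b^3*k/3


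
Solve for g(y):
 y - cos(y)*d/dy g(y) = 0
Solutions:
 g(y) = C1 + Integral(y/cos(y), y)


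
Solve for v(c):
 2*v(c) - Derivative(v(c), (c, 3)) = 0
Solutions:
 v(c) = C3*exp(2^(1/3)*c) + (C1*sin(2^(1/3)*sqrt(3)*c/2) + C2*cos(2^(1/3)*sqrt(3)*c/2))*exp(-2^(1/3)*c/2)


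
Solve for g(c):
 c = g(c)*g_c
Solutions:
 g(c) = -sqrt(C1 + c^2)
 g(c) = sqrt(C1 + c^2)


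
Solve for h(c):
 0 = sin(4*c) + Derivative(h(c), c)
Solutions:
 h(c) = C1 + cos(4*c)/4


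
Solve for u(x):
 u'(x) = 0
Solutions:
 u(x) = C1


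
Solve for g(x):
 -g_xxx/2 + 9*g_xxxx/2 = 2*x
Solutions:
 g(x) = C1 + C2*x + C3*x^2 + C4*exp(x/9) - x^4/6 - 6*x^3


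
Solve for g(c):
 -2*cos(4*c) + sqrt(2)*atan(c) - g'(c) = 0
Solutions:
 g(c) = C1 + sqrt(2)*(c*atan(c) - log(c^2 + 1)/2) - sin(4*c)/2


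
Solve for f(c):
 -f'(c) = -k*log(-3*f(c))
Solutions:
 Integral(1/(log(-_y) + log(3)), (_y, f(c))) = C1 + c*k


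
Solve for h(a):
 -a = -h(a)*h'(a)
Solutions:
 h(a) = -sqrt(C1 + a^2)
 h(a) = sqrt(C1 + a^2)


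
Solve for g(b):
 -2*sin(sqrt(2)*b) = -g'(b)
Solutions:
 g(b) = C1 - sqrt(2)*cos(sqrt(2)*b)


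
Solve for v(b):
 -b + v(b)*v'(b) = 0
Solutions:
 v(b) = -sqrt(C1 + b^2)
 v(b) = sqrt(C1 + b^2)


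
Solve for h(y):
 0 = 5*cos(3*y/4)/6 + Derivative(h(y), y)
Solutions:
 h(y) = C1 - 10*sin(3*y/4)/9


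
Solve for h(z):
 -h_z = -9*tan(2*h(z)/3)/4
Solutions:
 h(z) = -3*asin(C1*exp(3*z/2))/2 + 3*pi/2
 h(z) = 3*asin(C1*exp(3*z/2))/2


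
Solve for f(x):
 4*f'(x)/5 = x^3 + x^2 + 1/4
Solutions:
 f(x) = C1 + 5*x^4/16 + 5*x^3/12 + 5*x/16


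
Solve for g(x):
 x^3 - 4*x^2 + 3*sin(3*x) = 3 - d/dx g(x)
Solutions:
 g(x) = C1 - x^4/4 + 4*x^3/3 + 3*x + cos(3*x)


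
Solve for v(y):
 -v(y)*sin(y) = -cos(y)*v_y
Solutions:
 v(y) = C1/cos(y)


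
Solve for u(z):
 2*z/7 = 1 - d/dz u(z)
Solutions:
 u(z) = C1 - z^2/7 + z


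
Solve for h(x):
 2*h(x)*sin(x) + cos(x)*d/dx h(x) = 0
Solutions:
 h(x) = C1*cos(x)^2


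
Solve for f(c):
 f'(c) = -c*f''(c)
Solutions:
 f(c) = C1 + C2*log(c)


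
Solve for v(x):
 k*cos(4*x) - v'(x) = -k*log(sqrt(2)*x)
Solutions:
 v(x) = C1 + k*(2*x*log(x) - 2*x + x*log(2) + sin(4*x)/2)/2


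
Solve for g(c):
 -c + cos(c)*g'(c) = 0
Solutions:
 g(c) = C1 + Integral(c/cos(c), c)


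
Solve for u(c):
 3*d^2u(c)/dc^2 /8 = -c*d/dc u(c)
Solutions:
 u(c) = C1 + C2*erf(2*sqrt(3)*c/3)


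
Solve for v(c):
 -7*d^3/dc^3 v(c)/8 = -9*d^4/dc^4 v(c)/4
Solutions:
 v(c) = C1 + C2*c + C3*c^2 + C4*exp(7*c/18)


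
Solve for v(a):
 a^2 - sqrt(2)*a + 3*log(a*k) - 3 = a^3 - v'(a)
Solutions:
 v(a) = C1 + a^4/4 - a^3/3 + sqrt(2)*a^2/2 - 3*a*log(a*k) + 6*a


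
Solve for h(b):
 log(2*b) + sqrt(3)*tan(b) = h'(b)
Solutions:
 h(b) = C1 + b*log(b) - b + b*log(2) - sqrt(3)*log(cos(b))


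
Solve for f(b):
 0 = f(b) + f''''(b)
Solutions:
 f(b) = (C1*sin(sqrt(2)*b/2) + C2*cos(sqrt(2)*b/2))*exp(-sqrt(2)*b/2) + (C3*sin(sqrt(2)*b/2) + C4*cos(sqrt(2)*b/2))*exp(sqrt(2)*b/2)


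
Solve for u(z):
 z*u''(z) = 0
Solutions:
 u(z) = C1 + C2*z


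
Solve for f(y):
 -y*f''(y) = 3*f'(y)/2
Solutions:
 f(y) = C1 + C2/sqrt(y)


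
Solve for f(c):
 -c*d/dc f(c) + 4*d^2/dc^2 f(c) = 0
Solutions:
 f(c) = C1 + C2*erfi(sqrt(2)*c/4)


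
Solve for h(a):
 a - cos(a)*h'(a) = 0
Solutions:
 h(a) = C1 + Integral(a/cos(a), a)


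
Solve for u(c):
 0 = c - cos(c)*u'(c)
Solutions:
 u(c) = C1 + Integral(c/cos(c), c)


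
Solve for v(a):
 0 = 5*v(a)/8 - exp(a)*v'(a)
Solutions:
 v(a) = C1*exp(-5*exp(-a)/8)


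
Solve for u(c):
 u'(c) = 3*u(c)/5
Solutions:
 u(c) = C1*exp(3*c/5)


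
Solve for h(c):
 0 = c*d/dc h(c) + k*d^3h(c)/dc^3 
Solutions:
 h(c) = C1 + Integral(C2*airyai(c*(-1/k)^(1/3)) + C3*airybi(c*(-1/k)^(1/3)), c)


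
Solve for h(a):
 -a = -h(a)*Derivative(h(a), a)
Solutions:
 h(a) = -sqrt(C1 + a^2)
 h(a) = sqrt(C1 + a^2)


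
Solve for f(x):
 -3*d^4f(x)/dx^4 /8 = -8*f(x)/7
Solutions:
 f(x) = C1*exp(-2*sqrt(2)*21^(3/4)*x/21) + C2*exp(2*sqrt(2)*21^(3/4)*x/21) + C3*sin(2*sqrt(2)*21^(3/4)*x/21) + C4*cos(2*sqrt(2)*21^(3/4)*x/21)


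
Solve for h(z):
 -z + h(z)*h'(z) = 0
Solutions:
 h(z) = -sqrt(C1 + z^2)
 h(z) = sqrt(C1 + z^2)


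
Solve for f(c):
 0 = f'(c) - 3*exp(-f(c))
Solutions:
 f(c) = log(C1 + 3*c)


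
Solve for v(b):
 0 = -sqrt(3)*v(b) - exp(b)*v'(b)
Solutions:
 v(b) = C1*exp(sqrt(3)*exp(-b))


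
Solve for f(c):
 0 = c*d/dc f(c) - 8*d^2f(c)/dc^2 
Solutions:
 f(c) = C1 + C2*erfi(c/4)


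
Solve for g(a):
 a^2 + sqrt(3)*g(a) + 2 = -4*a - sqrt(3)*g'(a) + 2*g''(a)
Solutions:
 g(a) = C1*exp(a*(sqrt(3) + sqrt(3 + 8*sqrt(3)))/4) + C2*exp(a*(-sqrt(3 + 8*sqrt(3)) + sqrt(3))/4) - sqrt(3)*a^2/3 - 2*sqrt(3)*a/3 - 4/3


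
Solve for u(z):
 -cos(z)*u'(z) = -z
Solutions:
 u(z) = C1 + Integral(z/cos(z), z)


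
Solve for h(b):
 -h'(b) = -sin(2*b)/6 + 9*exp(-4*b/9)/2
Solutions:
 h(b) = C1 - cos(2*b)/12 + 81*exp(-4*b/9)/8


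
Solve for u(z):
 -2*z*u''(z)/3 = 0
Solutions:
 u(z) = C1 + C2*z


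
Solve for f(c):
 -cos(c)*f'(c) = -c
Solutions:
 f(c) = C1 + Integral(c/cos(c), c)


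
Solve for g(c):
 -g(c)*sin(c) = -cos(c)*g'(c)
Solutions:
 g(c) = C1/cos(c)


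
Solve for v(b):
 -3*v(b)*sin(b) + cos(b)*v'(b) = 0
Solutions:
 v(b) = C1/cos(b)^3


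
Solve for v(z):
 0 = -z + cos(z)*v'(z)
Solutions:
 v(z) = C1 + Integral(z/cos(z), z)


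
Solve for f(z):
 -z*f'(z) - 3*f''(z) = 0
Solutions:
 f(z) = C1 + C2*erf(sqrt(6)*z/6)


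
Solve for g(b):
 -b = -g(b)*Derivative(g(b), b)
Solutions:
 g(b) = -sqrt(C1 + b^2)
 g(b) = sqrt(C1 + b^2)


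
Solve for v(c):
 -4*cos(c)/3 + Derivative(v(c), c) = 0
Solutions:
 v(c) = C1 + 4*sin(c)/3


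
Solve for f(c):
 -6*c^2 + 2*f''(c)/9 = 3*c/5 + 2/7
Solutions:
 f(c) = C1 + C2*c + 9*c^4/4 + 9*c^3/20 + 9*c^2/14


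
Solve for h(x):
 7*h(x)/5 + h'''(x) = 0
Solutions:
 h(x) = C3*exp(-5^(2/3)*7^(1/3)*x/5) + (C1*sin(sqrt(3)*5^(2/3)*7^(1/3)*x/10) + C2*cos(sqrt(3)*5^(2/3)*7^(1/3)*x/10))*exp(5^(2/3)*7^(1/3)*x/10)


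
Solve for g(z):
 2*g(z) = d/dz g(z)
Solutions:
 g(z) = C1*exp(2*z)


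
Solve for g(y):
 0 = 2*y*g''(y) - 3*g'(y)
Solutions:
 g(y) = C1 + C2*y^(5/2)


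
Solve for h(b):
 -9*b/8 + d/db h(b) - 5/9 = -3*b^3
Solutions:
 h(b) = C1 - 3*b^4/4 + 9*b^2/16 + 5*b/9


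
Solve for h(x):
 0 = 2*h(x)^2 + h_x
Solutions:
 h(x) = 1/(C1 + 2*x)


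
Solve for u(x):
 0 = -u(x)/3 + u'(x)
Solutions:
 u(x) = C1*exp(x/3)


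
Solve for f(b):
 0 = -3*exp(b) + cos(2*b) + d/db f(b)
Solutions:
 f(b) = C1 + 3*exp(b) - sin(2*b)/2


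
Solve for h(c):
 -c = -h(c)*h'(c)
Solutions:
 h(c) = -sqrt(C1 + c^2)
 h(c) = sqrt(C1 + c^2)


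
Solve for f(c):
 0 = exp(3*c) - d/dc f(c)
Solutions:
 f(c) = C1 + exp(3*c)/3


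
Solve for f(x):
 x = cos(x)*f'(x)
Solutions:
 f(x) = C1 + Integral(x/cos(x), x)


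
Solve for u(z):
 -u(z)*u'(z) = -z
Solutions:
 u(z) = -sqrt(C1 + z^2)
 u(z) = sqrt(C1 + z^2)


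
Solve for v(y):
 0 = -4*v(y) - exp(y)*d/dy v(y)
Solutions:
 v(y) = C1*exp(4*exp(-y))


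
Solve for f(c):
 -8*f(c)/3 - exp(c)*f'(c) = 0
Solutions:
 f(c) = C1*exp(8*exp(-c)/3)


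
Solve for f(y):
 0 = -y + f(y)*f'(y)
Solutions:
 f(y) = -sqrt(C1 + y^2)
 f(y) = sqrt(C1 + y^2)


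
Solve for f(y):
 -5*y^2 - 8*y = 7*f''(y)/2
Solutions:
 f(y) = C1 + C2*y - 5*y^4/42 - 8*y^3/21


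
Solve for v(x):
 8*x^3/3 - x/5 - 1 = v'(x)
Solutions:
 v(x) = C1 + 2*x^4/3 - x^2/10 - x


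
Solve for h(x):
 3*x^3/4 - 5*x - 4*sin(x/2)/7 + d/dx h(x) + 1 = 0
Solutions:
 h(x) = C1 - 3*x^4/16 + 5*x^2/2 - x - 8*cos(x/2)/7


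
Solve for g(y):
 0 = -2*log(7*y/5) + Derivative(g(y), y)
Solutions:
 g(y) = C1 + 2*y*log(y) - 2*y + y*log(49/25)


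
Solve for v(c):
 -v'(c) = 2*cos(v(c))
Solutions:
 v(c) = pi - asin((C1 + exp(4*c))/(C1 - exp(4*c)))
 v(c) = asin((C1 + exp(4*c))/(C1 - exp(4*c)))


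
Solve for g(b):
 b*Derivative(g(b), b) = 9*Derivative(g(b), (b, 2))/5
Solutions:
 g(b) = C1 + C2*erfi(sqrt(10)*b/6)


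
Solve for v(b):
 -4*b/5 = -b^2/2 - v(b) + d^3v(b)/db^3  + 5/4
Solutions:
 v(b) = C3*exp(b) - b^2/2 + 4*b/5 + (C1*sin(sqrt(3)*b/2) + C2*cos(sqrt(3)*b/2))*exp(-b/2) + 5/4


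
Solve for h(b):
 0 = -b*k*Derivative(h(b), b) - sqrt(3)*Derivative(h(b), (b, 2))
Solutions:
 h(b) = Piecewise((-sqrt(2)*3^(1/4)*sqrt(pi)*C1*erf(sqrt(2)*3^(3/4)*b*sqrt(k)/6)/(2*sqrt(k)) - C2, (k > 0) | (k < 0)), (-C1*b - C2, True))


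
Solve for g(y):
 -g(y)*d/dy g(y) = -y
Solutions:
 g(y) = -sqrt(C1 + y^2)
 g(y) = sqrt(C1 + y^2)


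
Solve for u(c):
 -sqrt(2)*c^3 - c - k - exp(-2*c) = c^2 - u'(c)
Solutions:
 u(c) = C1 + sqrt(2)*c^4/4 + c^3/3 + c^2/2 + c*k - exp(-2*c)/2


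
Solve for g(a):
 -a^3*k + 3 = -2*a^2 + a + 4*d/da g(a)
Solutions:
 g(a) = C1 - a^4*k/16 + a^3/6 - a^2/8 + 3*a/4


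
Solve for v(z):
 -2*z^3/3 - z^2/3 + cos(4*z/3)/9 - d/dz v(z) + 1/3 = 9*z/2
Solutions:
 v(z) = C1 - z^4/6 - z^3/9 - 9*z^2/4 + z/3 + sin(4*z/3)/12


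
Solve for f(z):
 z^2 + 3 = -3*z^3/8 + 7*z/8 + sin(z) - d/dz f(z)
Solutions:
 f(z) = C1 - 3*z^4/32 - z^3/3 + 7*z^2/16 - 3*z - cos(z)


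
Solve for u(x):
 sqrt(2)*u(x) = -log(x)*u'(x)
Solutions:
 u(x) = C1*exp(-sqrt(2)*li(x))


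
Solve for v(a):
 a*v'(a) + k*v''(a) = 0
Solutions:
 v(a) = C1 + C2*sqrt(k)*erf(sqrt(2)*a*sqrt(1/k)/2)


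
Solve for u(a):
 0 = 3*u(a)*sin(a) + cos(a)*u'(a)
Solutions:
 u(a) = C1*cos(a)^3


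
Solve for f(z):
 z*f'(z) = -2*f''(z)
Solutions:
 f(z) = C1 + C2*erf(z/2)


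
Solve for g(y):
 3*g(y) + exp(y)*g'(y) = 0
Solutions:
 g(y) = C1*exp(3*exp(-y))


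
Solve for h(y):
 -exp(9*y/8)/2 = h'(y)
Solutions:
 h(y) = C1 - 4*exp(9*y/8)/9


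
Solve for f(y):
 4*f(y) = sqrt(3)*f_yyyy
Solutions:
 f(y) = C1*exp(-sqrt(2)*3^(7/8)*y/3) + C2*exp(sqrt(2)*3^(7/8)*y/3) + C3*sin(sqrt(2)*3^(7/8)*y/3) + C4*cos(sqrt(2)*3^(7/8)*y/3)


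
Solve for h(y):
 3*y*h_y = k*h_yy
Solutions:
 h(y) = C1 + C2*erf(sqrt(6)*y*sqrt(-1/k)/2)/sqrt(-1/k)


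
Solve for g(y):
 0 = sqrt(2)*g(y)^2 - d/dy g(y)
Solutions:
 g(y) = -1/(C1 + sqrt(2)*y)


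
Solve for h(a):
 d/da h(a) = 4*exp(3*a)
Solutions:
 h(a) = C1 + 4*exp(3*a)/3


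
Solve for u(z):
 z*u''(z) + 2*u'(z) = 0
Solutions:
 u(z) = C1 + C2/z


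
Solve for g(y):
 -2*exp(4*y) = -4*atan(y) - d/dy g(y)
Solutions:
 g(y) = C1 - 4*y*atan(y) + exp(4*y)/2 + 2*log(y^2 + 1)


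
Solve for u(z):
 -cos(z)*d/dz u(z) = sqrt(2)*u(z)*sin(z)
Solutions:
 u(z) = C1*cos(z)^(sqrt(2))


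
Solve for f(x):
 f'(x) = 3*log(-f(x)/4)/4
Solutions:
 -4*Integral(1/(log(-_y) - 2*log(2)), (_y, f(x)))/3 = C1 - x


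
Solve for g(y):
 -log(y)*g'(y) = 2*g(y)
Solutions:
 g(y) = C1*exp(-2*li(y))


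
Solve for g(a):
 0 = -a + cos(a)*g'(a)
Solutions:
 g(a) = C1 + Integral(a/cos(a), a)


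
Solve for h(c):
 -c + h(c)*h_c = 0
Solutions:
 h(c) = -sqrt(C1 + c^2)
 h(c) = sqrt(C1 + c^2)


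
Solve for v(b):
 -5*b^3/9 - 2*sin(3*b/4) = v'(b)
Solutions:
 v(b) = C1 - 5*b^4/36 + 8*cos(3*b/4)/3


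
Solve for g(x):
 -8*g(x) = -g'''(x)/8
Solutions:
 g(x) = C3*exp(4*x) + (C1*sin(2*sqrt(3)*x) + C2*cos(2*sqrt(3)*x))*exp(-2*x)


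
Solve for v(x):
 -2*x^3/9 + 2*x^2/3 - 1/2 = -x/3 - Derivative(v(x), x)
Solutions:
 v(x) = C1 + x^4/18 - 2*x^3/9 - x^2/6 + x/2


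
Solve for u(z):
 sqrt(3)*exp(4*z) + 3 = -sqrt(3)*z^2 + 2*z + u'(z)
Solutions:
 u(z) = C1 + sqrt(3)*z^3/3 - z^2 + 3*z + sqrt(3)*exp(4*z)/4


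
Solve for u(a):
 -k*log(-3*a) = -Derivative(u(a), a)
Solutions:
 u(a) = C1 + a*k*log(-a) + a*k*(-1 + log(3))


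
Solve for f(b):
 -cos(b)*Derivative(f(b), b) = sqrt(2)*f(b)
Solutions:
 f(b) = C1*(sin(b) - 1)^(sqrt(2)/2)/(sin(b) + 1)^(sqrt(2)/2)


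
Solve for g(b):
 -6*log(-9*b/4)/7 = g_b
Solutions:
 g(b) = C1 - 6*b*log(-b)/7 + 6*b*(-2*log(3) + 1 + 2*log(2))/7


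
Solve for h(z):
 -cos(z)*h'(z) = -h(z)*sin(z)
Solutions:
 h(z) = C1/cos(z)


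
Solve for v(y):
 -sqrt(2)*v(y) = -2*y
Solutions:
 v(y) = sqrt(2)*y


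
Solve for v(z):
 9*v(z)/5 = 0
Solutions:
 v(z) = 0


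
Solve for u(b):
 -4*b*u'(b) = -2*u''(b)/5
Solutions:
 u(b) = C1 + C2*erfi(sqrt(5)*b)


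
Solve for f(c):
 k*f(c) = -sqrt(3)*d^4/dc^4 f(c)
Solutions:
 f(c) = C1*exp(-3^(7/8)*c*(-k)^(1/4)/3) + C2*exp(3^(7/8)*c*(-k)^(1/4)/3) + C3*exp(-3^(7/8)*I*c*(-k)^(1/4)/3) + C4*exp(3^(7/8)*I*c*(-k)^(1/4)/3)


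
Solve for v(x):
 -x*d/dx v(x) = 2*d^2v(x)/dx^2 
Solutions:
 v(x) = C1 + C2*erf(x/2)


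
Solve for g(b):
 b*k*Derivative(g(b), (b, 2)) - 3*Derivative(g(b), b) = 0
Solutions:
 g(b) = C1 + b^(((re(k) + 3)*re(k) + im(k)^2)/(re(k)^2 + im(k)^2))*(C2*sin(3*log(b)*Abs(im(k))/(re(k)^2 + im(k)^2)) + C3*cos(3*log(b)*im(k)/(re(k)^2 + im(k)^2)))


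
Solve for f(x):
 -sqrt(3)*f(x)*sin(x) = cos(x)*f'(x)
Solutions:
 f(x) = C1*cos(x)^(sqrt(3))


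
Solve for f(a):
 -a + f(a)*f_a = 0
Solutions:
 f(a) = -sqrt(C1 + a^2)
 f(a) = sqrt(C1 + a^2)


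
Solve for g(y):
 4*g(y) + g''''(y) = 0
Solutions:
 g(y) = (C1*sin(y) + C2*cos(y))*exp(-y) + (C3*sin(y) + C4*cos(y))*exp(y)


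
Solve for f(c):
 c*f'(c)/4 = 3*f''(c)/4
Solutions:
 f(c) = C1 + C2*erfi(sqrt(6)*c/6)


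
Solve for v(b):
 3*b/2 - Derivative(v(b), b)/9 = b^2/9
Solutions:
 v(b) = C1 - b^3/3 + 27*b^2/4


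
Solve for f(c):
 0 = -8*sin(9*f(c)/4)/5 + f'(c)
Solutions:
 -8*c/5 + 2*log(cos(9*f(c)/4) - 1)/9 - 2*log(cos(9*f(c)/4) + 1)/9 = C1


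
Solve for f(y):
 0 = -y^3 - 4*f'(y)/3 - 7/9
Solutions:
 f(y) = C1 - 3*y^4/16 - 7*y/12


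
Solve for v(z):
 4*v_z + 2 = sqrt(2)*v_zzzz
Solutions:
 v(z) = C1 + C4*exp(sqrt(2)*z) - z/2 + (C2*sin(sqrt(6)*z/2) + C3*cos(sqrt(6)*z/2))*exp(-sqrt(2)*z/2)


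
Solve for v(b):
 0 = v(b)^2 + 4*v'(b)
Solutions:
 v(b) = 4/(C1 + b)


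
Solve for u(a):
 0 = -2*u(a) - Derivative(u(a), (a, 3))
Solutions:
 u(a) = C3*exp(-2^(1/3)*a) + (C1*sin(2^(1/3)*sqrt(3)*a/2) + C2*cos(2^(1/3)*sqrt(3)*a/2))*exp(2^(1/3)*a/2)


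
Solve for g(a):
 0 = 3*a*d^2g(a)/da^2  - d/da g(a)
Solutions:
 g(a) = C1 + C2*a^(4/3)


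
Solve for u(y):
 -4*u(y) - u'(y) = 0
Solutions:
 u(y) = C1*exp(-4*y)


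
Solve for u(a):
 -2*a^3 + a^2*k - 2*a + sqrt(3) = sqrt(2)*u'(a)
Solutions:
 u(a) = C1 - sqrt(2)*a^4/4 + sqrt(2)*a^3*k/6 - sqrt(2)*a^2/2 + sqrt(6)*a/2


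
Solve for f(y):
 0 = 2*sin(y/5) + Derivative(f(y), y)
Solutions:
 f(y) = C1 + 10*cos(y/5)


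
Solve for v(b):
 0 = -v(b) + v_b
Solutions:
 v(b) = C1*exp(b)


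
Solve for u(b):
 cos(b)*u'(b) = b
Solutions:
 u(b) = C1 + Integral(b/cos(b), b)


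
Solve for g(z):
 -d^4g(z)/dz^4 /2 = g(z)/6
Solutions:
 g(z) = (C1*sin(sqrt(2)*3^(3/4)*z/6) + C2*cos(sqrt(2)*3^(3/4)*z/6))*exp(-sqrt(2)*3^(3/4)*z/6) + (C3*sin(sqrt(2)*3^(3/4)*z/6) + C4*cos(sqrt(2)*3^(3/4)*z/6))*exp(sqrt(2)*3^(3/4)*z/6)


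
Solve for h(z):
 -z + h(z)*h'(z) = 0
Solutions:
 h(z) = -sqrt(C1 + z^2)
 h(z) = sqrt(C1 + z^2)


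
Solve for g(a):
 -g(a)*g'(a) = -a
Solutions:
 g(a) = -sqrt(C1 + a^2)
 g(a) = sqrt(C1 + a^2)


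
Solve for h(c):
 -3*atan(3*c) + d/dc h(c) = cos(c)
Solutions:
 h(c) = C1 + 3*c*atan(3*c) - log(9*c^2 + 1)/2 + sin(c)


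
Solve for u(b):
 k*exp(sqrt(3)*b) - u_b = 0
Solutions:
 u(b) = C1 + sqrt(3)*k*exp(sqrt(3)*b)/3


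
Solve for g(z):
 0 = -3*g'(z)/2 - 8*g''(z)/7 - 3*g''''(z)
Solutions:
 g(z) = C1 + C2*exp(-14^(1/3)*z*(-(1323 + sqrt(1807673))^(1/3) + 16*14^(1/3)/(1323 + sqrt(1807673))^(1/3))/84)*sin(14^(1/3)*sqrt(3)*z*(16*14^(1/3)/(1323 + sqrt(1807673))^(1/3) + (1323 + sqrt(1807673))^(1/3))/84) + C3*exp(-14^(1/3)*z*(-(1323 + sqrt(1807673))^(1/3) + 16*14^(1/3)/(1323 + sqrt(1807673))^(1/3))/84)*cos(14^(1/3)*sqrt(3)*z*(16*14^(1/3)/(1323 + sqrt(1807673))^(1/3) + (1323 + sqrt(1807673))^(1/3))/84) + C4*exp(14^(1/3)*z*(-(1323 + sqrt(1807673))^(1/3) + 16*14^(1/3)/(1323 + sqrt(1807673))^(1/3))/42)


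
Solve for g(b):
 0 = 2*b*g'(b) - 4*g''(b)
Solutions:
 g(b) = C1 + C2*erfi(b/2)


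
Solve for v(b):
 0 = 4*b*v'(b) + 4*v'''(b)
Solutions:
 v(b) = C1 + Integral(C2*airyai(-b) + C3*airybi(-b), b)


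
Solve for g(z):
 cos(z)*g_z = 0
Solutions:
 g(z) = C1


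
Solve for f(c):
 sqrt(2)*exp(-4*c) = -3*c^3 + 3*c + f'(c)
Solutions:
 f(c) = C1 + 3*c^4/4 - 3*c^2/2 - sqrt(2)*exp(-4*c)/4


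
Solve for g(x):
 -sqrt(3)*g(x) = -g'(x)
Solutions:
 g(x) = C1*exp(sqrt(3)*x)


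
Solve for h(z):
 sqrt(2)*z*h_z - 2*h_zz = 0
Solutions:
 h(z) = C1 + C2*erfi(2^(1/4)*z/2)


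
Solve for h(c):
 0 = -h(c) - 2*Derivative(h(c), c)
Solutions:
 h(c) = C1*exp(-c/2)


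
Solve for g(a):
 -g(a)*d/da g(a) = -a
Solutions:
 g(a) = -sqrt(C1 + a^2)
 g(a) = sqrt(C1 + a^2)


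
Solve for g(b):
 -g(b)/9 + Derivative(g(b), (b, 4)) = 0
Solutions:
 g(b) = C1*exp(-sqrt(3)*b/3) + C2*exp(sqrt(3)*b/3) + C3*sin(sqrt(3)*b/3) + C4*cos(sqrt(3)*b/3)


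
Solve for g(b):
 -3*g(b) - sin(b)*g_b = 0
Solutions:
 g(b) = C1*(cos(b) + 1)^(3/2)/(cos(b) - 1)^(3/2)


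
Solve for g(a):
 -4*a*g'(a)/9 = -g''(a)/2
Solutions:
 g(a) = C1 + C2*erfi(2*a/3)


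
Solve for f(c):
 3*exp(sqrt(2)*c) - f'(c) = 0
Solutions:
 f(c) = C1 + 3*sqrt(2)*exp(sqrt(2)*c)/2


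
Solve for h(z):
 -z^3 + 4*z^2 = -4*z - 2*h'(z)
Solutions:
 h(z) = C1 + z^4/8 - 2*z^3/3 - z^2


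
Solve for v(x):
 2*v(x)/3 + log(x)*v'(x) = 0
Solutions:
 v(x) = C1*exp(-2*li(x)/3)


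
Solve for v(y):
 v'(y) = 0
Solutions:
 v(y) = C1


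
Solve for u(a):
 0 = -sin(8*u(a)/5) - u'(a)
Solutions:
 a + 5*log(cos(8*u(a)/5) - 1)/16 - 5*log(cos(8*u(a)/5) + 1)/16 = C1


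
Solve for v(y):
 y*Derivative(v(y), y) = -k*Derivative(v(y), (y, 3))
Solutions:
 v(y) = C1 + Integral(C2*airyai(y*(-1/k)^(1/3)) + C3*airybi(y*(-1/k)^(1/3)), y)


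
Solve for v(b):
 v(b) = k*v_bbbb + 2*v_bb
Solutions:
 v(b) = C1*exp(-b*sqrt((-sqrt(k + 1) - 1)/k)) + C2*exp(b*sqrt((-sqrt(k + 1) - 1)/k)) + C3*exp(-b*sqrt((sqrt(k + 1) - 1)/k)) + C4*exp(b*sqrt((sqrt(k + 1) - 1)/k))


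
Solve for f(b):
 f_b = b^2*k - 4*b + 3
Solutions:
 f(b) = C1 + b^3*k/3 - 2*b^2 + 3*b


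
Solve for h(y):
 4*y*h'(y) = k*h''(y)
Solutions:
 h(y) = C1 + C2*erf(sqrt(2)*y*sqrt(-1/k))/sqrt(-1/k)


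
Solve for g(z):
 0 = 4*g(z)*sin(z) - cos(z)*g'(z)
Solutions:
 g(z) = C1/cos(z)^4


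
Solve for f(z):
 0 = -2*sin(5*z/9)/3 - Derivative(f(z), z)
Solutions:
 f(z) = C1 + 6*cos(5*z/9)/5


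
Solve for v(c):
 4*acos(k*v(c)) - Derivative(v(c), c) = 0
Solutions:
 Integral(1/acos(_y*k), (_y, v(c))) = C1 + 4*c


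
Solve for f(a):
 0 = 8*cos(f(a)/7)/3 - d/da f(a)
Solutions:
 -8*a/3 - 7*log(sin(f(a)/7) - 1)/2 + 7*log(sin(f(a)/7) + 1)/2 = C1


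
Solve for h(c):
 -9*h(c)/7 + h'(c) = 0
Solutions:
 h(c) = C1*exp(9*c/7)


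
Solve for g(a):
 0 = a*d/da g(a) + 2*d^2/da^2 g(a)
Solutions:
 g(a) = C1 + C2*erf(a/2)


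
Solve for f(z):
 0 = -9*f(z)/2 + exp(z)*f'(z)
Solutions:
 f(z) = C1*exp(-9*exp(-z)/2)


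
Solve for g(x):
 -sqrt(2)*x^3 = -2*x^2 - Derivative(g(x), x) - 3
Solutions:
 g(x) = C1 + sqrt(2)*x^4/4 - 2*x^3/3 - 3*x


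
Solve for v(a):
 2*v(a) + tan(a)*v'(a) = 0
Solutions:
 v(a) = C1/sin(a)^2


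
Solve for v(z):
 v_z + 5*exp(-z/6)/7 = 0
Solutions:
 v(z) = C1 + 30*exp(-z/6)/7


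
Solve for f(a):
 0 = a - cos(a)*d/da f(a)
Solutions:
 f(a) = C1 + Integral(a/cos(a), a)


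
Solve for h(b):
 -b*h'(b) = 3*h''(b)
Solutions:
 h(b) = C1 + C2*erf(sqrt(6)*b/6)


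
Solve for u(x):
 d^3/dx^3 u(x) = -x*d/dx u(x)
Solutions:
 u(x) = C1 + Integral(C2*airyai(-x) + C3*airybi(-x), x)


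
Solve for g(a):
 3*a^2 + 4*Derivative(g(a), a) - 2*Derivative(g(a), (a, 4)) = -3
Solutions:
 g(a) = C1 + C4*exp(2^(1/3)*a) - a^3/4 - 3*a/4 + (C2*sin(2^(1/3)*sqrt(3)*a/2) + C3*cos(2^(1/3)*sqrt(3)*a/2))*exp(-2^(1/3)*a/2)


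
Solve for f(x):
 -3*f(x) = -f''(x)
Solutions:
 f(x) = C1*exp(-sqrt(3)*x) + C2*exp(sqrt(3)*x)


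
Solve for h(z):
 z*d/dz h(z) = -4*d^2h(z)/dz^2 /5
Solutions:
 h(z) = C1 + C2*erf(sqrt(10)*z/4)


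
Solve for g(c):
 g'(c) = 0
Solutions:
 g(c) = C1


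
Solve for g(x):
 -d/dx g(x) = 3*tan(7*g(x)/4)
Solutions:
 g(x) = -4*asin(C1*exp(-21*x/4))/7 + 4*pi/7
 g(x) = 4*asin(C1*exp(-21*x/4))/7


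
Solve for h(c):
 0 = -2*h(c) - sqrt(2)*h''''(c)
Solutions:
 h(c) = (C1*sin(2^(5/8)*c/2) + C2*cos(2^(5/8)*c/2))*exp(-2^(5/8)*c/2) + (C3*sin(2^(5/8)*c/2) + C4*cos(2^(5/8)*c/2))*exp(2^(5/8)*c/2)


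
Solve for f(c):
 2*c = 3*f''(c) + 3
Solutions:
 f(c) = C1 + C2*c + c^3/9 - c^2/2


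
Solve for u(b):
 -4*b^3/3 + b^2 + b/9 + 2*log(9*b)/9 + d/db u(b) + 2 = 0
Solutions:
 u(b) = C1 + b^4/3 - b^3/3 - b^2/18 - 2*b*log(b)/9 - 16*b/9 - 4*b*log(3)/9


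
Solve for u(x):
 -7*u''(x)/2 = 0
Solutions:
 u(x) = C1 + C2*x


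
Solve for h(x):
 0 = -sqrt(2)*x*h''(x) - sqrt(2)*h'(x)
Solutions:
 h(x) = C1 + C2*log(x)


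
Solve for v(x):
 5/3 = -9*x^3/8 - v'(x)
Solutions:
 v(x) = C1 - 9*x^4/32 - 5*x/3


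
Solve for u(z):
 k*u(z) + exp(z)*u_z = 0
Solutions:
 u(z) = C1*exp(k*exp(-z))


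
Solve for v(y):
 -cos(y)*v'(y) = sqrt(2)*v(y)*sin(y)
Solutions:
 v(y) = C1*cos(y)^(sqrt(2))


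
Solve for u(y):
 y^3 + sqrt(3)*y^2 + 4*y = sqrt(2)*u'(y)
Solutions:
 u(y) = C1 + sqrt(2)*y^4/8 + sqrt(6)*y^3/6 + sqrt(2)*y^2


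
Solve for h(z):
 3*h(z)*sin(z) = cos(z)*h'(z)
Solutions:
 h(z) = C1/cos(z)^3


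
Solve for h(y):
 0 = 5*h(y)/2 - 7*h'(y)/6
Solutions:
 h(y) = C1*exp(15*y/7)


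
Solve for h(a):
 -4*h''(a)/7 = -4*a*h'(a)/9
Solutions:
 h(a) = C1 + C2*erfi(sqrt(14)*a/6)


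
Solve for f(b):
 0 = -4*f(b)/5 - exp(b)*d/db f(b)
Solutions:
 f(b) = C1*exp(4*exp(-b)/5)


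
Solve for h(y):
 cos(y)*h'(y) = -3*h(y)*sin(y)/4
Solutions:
 h(y) = C1*cos(y)^(3/4)


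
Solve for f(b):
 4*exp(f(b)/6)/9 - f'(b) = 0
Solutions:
 f(b) = 6*log(-1/(C1 + 4*b)) + 6*log(54)


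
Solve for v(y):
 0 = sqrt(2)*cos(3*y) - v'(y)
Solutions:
 v(y) = C1 + sqrt(2)*sin(3*y)/3


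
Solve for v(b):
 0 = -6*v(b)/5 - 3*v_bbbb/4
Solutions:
 v(b) = (C1*sin(2^(1/4)*5^(3/4)*b/5) + C2*cos(2^(1/4)*5^(3/4)*b/5))*exp(-2^(1/4)*5^(3/4)*b/5) + (C3*sin(2^(1/4)*5^(3/4)*b/5) + C4*cos(2^(1/4)*5^(3/4)*b/5))*exp(2^(1/4)*5^(3/4)*b/5)


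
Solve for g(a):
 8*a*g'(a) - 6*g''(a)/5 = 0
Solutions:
 g(a) = C1 + C2*erfi(sqrt(30)*a/3)


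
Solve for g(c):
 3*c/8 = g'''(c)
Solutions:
 g(c) = C1 + C2*c + C3*c^2 + c^4/64


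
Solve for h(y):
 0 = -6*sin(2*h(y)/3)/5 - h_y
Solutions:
 6*y/5 + 3*log(cos(2*h(y)/3) - 1)/4 - 3*log(cos(2*h(y)/3) + 1)/4 = C1


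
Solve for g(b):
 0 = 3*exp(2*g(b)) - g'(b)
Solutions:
 g(b) = log(-sqrt(-1/(C1 + 3*b))) - log(2)/2
 g(b) = log(-1/(C1 + 3*b))/2 - log(2)/2


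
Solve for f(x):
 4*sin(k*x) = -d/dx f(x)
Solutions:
 f(x) = C1 + 4*cos(k*x)/k


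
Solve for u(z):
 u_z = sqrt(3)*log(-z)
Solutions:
 u(z) = C1 + sqrt(3)*z*log(-z) - sqrt(3)*z


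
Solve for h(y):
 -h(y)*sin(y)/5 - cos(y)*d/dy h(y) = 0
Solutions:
 h(y) = C1*cos(y)^(1/5)


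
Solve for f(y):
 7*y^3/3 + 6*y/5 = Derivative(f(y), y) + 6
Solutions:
 f(y) = C1 + 7*y^4/12 + 3*y^2/5 - 6*y


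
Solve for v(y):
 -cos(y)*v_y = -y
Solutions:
 v(y) = C1 + Integral(y/cos(y), y)


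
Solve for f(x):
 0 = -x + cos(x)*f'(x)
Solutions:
 f(x) = C1 + Integral(x/cos(x), x)


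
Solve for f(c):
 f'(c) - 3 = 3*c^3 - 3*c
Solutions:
 f(c) = C1 + 3*c^4/4 - 3*c^2/2 + 3*c


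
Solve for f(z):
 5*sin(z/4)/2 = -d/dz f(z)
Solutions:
 f(z) = C1 + 10*cos(z/4)


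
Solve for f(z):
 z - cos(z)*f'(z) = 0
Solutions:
 f(z) = C1 + Integral(z/cos(z), z)


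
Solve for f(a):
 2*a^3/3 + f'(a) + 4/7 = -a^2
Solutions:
 f(a) = C1 - a^4/6 - a^3/3 - 4*a/7


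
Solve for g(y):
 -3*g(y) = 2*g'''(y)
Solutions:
 g(y) = C3*exp(-2^(2/3)*3^(1/3)*y/2) + (C1*sin(2^(2/3)*3^(5/6)*y/4) + C2*cos(2^(2/3)*3^(5/6)*y/4))*exp(2^(2/3)*3^(1/3)*y/4)


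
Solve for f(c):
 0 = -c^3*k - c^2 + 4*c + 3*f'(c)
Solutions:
 f(c) = C1 + c^4*k/12 + c^3/9 - 2*c^2/3


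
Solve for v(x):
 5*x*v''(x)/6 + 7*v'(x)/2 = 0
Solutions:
 v(x) = C1 + C2/x^(16/5)


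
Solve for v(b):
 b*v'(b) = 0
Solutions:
 v(b) = C1


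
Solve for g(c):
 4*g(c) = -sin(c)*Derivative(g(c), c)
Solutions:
 g(c) = C1*(cos(c)^2 + 2*cos(c) + 1)/(cos(c)^2 - 2*cos(c) + 1)


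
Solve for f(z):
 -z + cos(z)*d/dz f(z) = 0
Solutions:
 f(z) = C1 + Integral(z/cos(z), z)


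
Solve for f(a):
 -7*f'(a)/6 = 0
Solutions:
 f(a) = C1


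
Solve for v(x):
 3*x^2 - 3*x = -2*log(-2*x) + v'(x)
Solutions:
 v(x) = C1 + x^3 - 3*x^2/2 + 2*x*log(-x) + 2*x*(-1 + log(2))


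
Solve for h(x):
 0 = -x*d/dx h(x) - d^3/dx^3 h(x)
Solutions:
 h(x) = C1 + Integral(C2*airyai(-x) + C3*airybi(-x), x)


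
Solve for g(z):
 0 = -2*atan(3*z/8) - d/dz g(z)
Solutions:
 g(z) = C1 - 2*z*atan(3*z/8) + 8*log(9*z^2 + 64)/3


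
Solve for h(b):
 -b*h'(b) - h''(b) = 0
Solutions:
 h(b) = C1 + C2*erf(sqrt(2)*b/2)


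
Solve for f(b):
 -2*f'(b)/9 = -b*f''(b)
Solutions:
 f(b) = C1 + C2*b^(11/9)


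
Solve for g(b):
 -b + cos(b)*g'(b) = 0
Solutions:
 g(b) = C1 + Integral(b/cos(b), b)


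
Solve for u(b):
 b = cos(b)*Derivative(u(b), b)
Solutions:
 u(b) = C1 + Integral(b/cos(b), b)


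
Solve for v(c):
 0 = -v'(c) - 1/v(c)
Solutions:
 v(c) = -sqrt(C1 - 2*c)
 v(c) = sqrt(C1 - 2*c)


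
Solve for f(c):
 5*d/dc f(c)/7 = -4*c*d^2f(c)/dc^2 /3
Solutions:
 f(c) = C1 + C2*c^(13/28)


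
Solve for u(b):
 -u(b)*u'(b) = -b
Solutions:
 u(b) = -sqrt(C1 + b^2)
 u(b) = sqrt(C1 + b^2)


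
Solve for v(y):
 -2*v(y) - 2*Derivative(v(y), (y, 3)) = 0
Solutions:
 v(y) = C3*exp(-y) + (C1*sin(sqrt(3)*y/2) + C2*cos(sqrt(3)*y/2))*exp(y/2)


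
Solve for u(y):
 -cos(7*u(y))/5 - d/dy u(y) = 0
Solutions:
 y/5 - log(sin(7*u(y)) - 1)/14 + log(sin(7*u(y)) + 1)/14 = C1


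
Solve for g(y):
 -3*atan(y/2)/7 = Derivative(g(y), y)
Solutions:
 g(y) = C1 - 3*y*atan(y/2)/7 + 3*log(y^2 + 4)/7


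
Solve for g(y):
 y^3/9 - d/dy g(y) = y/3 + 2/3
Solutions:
 g(y) = C1 + y^4/36 - y^2/6 - 2*y/3


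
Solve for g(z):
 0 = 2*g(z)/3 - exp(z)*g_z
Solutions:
 g(z) = C1*exp(-2*exp(-z)/3)


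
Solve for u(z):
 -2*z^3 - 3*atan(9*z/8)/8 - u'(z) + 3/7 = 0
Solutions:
 u(z) = C1 - z^4/2 - 3*z*atan(9*z/8)/8 + 3*z/7 + log(81*z^2 + 64)/6


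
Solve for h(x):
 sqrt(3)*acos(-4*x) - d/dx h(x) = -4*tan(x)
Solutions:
 h(x) = C1 + sqrt(3)*(x*acos(-4*x) + sqrt(1 - 16*x^2)/4) - 4*log(cos(x))


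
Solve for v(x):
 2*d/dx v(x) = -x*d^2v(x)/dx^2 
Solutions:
 v(x) = C1 + C2/x


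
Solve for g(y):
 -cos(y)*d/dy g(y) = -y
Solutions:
 g(y) = C1 + Integral(y/cos(y), y)


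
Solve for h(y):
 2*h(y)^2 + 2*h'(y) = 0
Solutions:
 h(y) = 1/(C1 + y)


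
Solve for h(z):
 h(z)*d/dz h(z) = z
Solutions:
 h(z) = -sqrt(C1 + z^2)
 h(z) = sqrt(C1 + z^2)


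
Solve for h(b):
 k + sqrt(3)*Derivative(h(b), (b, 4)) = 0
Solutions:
 h(b) = C1 + C2*b + C3*b^2 + C4*b^3 - sqrt(3)*b^4*k/72


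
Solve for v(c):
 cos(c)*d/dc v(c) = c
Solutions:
 v(c) = C1 + Integral(c/cos(c), c)


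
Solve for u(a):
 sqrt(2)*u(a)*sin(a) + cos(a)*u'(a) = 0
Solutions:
 u(a) = C1*cos(a)^(sqrt(2))


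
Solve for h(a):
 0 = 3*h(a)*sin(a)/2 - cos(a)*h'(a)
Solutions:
 h(a) = C1/cos(a)^(3/2)


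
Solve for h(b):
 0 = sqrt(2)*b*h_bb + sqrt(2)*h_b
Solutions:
 h(b) = C1 + C2*log(b)


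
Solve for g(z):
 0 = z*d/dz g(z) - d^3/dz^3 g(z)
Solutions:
 g(z) = C1 + Integral(C2*airyai(z) + C3*airybi(z), z)


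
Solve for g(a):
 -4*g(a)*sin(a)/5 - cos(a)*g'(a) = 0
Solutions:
 g(a) = C1*cos(a)^(4/5)


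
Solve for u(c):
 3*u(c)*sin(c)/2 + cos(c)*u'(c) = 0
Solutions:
 u(c) = C1*cos(c)^(3/2)


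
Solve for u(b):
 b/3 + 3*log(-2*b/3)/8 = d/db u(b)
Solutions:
 u(b) = C1 + b^2/6 + 3*b*log(-b)/8 + 3*b*(-log(3) - 1 + log(2))/8


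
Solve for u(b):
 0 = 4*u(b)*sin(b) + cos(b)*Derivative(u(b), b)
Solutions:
 u(b) = C1*cos(b)^4


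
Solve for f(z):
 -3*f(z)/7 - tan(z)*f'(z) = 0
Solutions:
 f(z) = C1/sin(z)^(3/7)


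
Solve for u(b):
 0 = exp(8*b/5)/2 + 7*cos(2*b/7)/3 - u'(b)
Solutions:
 u(b) = C1 + 5*exp(8*b/5)/16 + 49*sin(2*b/7)/6


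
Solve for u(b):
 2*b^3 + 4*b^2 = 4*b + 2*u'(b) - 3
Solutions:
 u(b) = C1 + b^4/4 + 2*b^3/3 - b^2 + 3*b/2


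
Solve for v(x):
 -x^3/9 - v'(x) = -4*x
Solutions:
 v(x) = C1 - x^4/36 + 2*x^2


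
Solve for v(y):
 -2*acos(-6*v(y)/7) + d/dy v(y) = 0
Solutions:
 Integral(1/acos(-6*_y/7), (_y, v(y))) = C1 + 2*y


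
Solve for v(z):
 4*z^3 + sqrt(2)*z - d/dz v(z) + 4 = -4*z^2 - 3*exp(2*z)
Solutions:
 v(z) = C1 + z^4 + 4*z^3/3 + sqrt(2)*z^2/2 + 4*z + 3*exp(2*z)/2


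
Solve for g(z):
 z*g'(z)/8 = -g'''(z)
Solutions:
 g(z) = C1 + Integral(C2*airyai(-z/2) + C3*airybi(-z/2), z)


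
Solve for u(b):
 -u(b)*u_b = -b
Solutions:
 u(b) = -sqrt(C1 + b^2)
 u(b) = sqrt(C1 + b^2)


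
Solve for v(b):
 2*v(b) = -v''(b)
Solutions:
 v(b) = C1*sin(sqrt(2)*b) + C2*cos(sqrt(2)*b)


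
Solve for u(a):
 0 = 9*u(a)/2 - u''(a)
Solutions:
 u(a) = C1*exp(-3*sqrt(2)*a/2) + C2*exp(3*sqrt(2)*a/2)


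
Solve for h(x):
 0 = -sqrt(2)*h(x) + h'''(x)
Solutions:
 h(x) = C3*exp(2^(1/6)*x) + (C1*sin(2^(1/6)*sqrt(3)*x/2) + C2*cos(2^(1/6)*sqrt(3)*x/2))*exp(-2^(1/6)*x/2)


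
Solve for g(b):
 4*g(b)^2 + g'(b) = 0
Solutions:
 g(b) = 1/(C1 + 4*b)


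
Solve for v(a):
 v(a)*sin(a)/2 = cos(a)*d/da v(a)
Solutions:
 v(a) = C1/sqrt(cos(a))


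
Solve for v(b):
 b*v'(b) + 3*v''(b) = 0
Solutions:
 v(b) = C1 + C2*erf(sqrt(6)*b/6)


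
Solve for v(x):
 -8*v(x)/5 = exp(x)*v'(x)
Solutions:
 v(x) = C1*exp(8*exp(-x)/5)


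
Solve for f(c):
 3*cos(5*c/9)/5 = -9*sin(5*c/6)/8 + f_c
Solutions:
 f(c) = C1 + 27*sin(5*c/9)/25 - 27*cos(5*c/6)/20


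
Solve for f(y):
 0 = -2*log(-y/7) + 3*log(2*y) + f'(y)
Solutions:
 f(y) = C1 - y*log(y) + y*(-log(392) + 1 + 2*I*pi)


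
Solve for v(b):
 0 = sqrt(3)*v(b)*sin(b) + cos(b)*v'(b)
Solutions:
 v(b) = C1*cos(b)^(sqrt(3))


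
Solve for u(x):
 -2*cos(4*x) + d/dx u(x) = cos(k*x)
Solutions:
 u(x) = C1 + sin(4*x)/2 + sin(k*x)/k


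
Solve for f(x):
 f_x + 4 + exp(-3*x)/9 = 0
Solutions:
 f(x) = C1 - 4*x + exp(-3*x)/27


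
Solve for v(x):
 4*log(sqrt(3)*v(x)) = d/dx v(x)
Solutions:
 -Integral(1/(2*log(_y) + log(3)), (_y, v(x)))/2 = C1 - x


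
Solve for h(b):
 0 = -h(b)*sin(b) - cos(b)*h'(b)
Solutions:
 h(b) = C1*cos(b)


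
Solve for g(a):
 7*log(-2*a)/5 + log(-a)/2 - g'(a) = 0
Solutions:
 g(a) = C1 + 19*a*log(-a)/10 + a*(-19 + 14*log(2))/10


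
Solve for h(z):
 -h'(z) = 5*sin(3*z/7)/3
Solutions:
 h(z) = C1 + 35*cos(3*z/7)/9


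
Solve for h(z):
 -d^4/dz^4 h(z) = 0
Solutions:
 h(z) = C1 + C2*z + C3*z^2 + C4*z^3


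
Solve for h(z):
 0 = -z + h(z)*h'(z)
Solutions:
 h(z) = -sqrt(C1 + z^2)
 h(z) = sqrt(C1 + z^2)


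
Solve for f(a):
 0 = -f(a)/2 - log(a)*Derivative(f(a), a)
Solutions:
 f(a) = C1*exp(-li(a)/2)


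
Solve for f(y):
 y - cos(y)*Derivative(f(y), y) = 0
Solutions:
 f(y) = C1 + Integral(y/cos(y), y)


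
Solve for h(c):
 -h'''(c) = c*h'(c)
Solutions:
 h(c) = C1 + Integral(C2*airyai(-c) + C3*airybi(-c), c)


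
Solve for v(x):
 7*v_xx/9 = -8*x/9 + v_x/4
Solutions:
 v(x) = C1 + C2*exp(9*x/28) + 16*x^2/9 + 896*x/81


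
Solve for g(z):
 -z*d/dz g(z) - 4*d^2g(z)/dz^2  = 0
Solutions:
 g(z) = C1 + C2*erf(sqrt(2)*z/4)


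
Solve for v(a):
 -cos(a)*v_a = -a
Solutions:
 v(a) = C1 + Integral(a/cos(a), a)


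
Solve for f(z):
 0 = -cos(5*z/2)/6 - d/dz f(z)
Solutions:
 f(z) = C1 - sin(5*z/2)/15


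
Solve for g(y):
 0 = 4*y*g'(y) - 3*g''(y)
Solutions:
 g(y) = C1 + C2*erfi(sqrt(6)*y/3)


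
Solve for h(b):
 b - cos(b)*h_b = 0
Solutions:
 h(b) = C1 + Integral(b/cos(b), b)


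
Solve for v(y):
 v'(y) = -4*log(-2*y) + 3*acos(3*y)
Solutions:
 v(y) = C1 - 4*y*log(-y) + 3*y*acos(3*y) - 4*y*log(2) + 4*y - sqrt(1 - 9*y^2)


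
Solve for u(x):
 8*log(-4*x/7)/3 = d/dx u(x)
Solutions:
 u(x) = C1 + 8*x*log(-x)/3 + 8*x*(-log(7) - 1 + 2*log(2))/3


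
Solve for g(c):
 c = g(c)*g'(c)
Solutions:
 g(c) = -sqrt(C1 + c^2)
 g(c) = sqrt(C1 + c^2)


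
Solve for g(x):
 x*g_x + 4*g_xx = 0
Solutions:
 g(x) = C1 + C2*erf(sqrt(2)*x/4)


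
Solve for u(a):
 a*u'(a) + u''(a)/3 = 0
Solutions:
 u(a) = C1 + C2*erf(sqrt(6)*a/2)


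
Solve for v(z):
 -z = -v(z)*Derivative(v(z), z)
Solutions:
 v(z) = -sqrt(C1 + z^2)
 v(z) = sqrt(C1 + z^2)


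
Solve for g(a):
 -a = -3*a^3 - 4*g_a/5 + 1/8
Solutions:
 g(a) = C1 - 15*a^4/16 + 5*a^2/8 + 5*a/32


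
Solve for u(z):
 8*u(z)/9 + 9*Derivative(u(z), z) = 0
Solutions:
 u(z) = C1*exp(-8*z/81)


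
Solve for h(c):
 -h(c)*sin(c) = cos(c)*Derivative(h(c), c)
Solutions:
 h(c) = C1*cos(c)


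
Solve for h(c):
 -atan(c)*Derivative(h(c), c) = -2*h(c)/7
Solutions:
 h(c) = C1*exp(2*Integral(1/atan(c), c)/7)


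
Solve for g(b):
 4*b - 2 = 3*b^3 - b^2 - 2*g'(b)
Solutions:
 g(b) = C1 + 3*b^4/8 - b^3/6 - b^2 + b


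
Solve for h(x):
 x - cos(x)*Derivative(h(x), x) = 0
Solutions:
 h(x) = C1 + Integral(x/cos(x), x)


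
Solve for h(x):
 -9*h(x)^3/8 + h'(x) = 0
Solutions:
 h(x) = -2*sqrt(-1/(C1 + 9*x))
 h(x) = 2*sqrt(-1/(C1 + 9*x))


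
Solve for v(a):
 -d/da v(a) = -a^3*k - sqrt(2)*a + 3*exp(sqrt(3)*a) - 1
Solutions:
 v(a) = C1 + a^4*k/4 + sqrt(2)*a^2/2 + a - sqrt(3)*exp(sqrt(3)*a)


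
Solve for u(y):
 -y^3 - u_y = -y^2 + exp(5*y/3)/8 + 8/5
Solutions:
 u(y) = C1 - y^4/4 + y^3/3 - 8*y/5 - 3*exp(5*y/3)/40


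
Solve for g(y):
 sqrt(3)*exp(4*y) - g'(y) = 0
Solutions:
 g(y) = C1 + sqrt(3)*exp(4*y)/4


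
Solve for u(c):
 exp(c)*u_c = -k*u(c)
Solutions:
 u(c) = C1*exp(k*exp(-c))


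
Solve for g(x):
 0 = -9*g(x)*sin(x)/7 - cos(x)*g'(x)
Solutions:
 g(x) = C1*cos(x)^(9/7)


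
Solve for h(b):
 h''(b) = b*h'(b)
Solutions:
 h(b) = C1 + C2*erfi(sqrt(2)*b/2)


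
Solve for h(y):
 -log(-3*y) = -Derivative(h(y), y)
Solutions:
 h(y) = C1 + y*log(-y) + y*(-1 + log(3))


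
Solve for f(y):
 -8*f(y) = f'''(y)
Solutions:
 f(y) = C3*exp(-2*y) + (C1*sin(sqrt(3)*y) + C2*cos(sqrt(3)*y))*exp(y)


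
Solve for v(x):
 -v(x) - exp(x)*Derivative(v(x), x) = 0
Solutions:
 v(x) = C1*exp(exp(-x))


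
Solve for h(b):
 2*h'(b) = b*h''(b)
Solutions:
 h(b) = C1 + C2*b^3


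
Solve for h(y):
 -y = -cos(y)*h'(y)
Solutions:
 h(y) = C1 + Integral(y/cos(y), y)


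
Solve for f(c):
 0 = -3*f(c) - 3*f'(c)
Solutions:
 f(c) = C1*exp(-c)


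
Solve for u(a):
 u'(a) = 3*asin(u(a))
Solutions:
 Integral(1/asin(_y), (_y, u(a))) = C1 + 3*a


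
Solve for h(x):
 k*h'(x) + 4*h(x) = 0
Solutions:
 h(x) = C1*exp(-4*x/k)


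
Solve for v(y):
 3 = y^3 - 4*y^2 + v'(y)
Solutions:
 v(y) = C1 - y^4/4 + 4*y^3/3 + 3*y


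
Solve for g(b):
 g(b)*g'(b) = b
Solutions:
 g(b) = -sqrt(C1 + b^2)
 g(b) = sqrt(C1 + b^2)


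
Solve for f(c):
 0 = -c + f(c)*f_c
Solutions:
 f(c) = -sqrt(C1 + c^2)
 f(c) = sqrt(C1 + c^2)


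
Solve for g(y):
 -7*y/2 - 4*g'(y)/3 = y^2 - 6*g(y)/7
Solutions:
 g(y) = C1*exp(9*y/14) + 7*y^2/6 + 833*y/108 + 5831/486


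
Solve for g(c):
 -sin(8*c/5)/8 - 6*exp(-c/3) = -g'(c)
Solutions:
 g(c) = C1 - 5*cos(8*c/5)/64 - 18*exp(-c/3)


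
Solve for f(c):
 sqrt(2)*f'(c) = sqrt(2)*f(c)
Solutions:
 f(c) = C1*exp(c)


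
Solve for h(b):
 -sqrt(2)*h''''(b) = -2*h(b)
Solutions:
 h(b) = C1*exp(-2^(1/8)*b) + C2*exp(2^(1/8)*b) + C3*sin(2^(1/8)*b) + C4*cos(2^(1/8)*b)


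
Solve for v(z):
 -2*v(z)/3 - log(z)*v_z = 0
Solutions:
 v(z) = C1*exp(-2*li(z)/3)


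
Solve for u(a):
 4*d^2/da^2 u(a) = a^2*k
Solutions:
 u(a) = C1 + C2*a + a^4*k/48


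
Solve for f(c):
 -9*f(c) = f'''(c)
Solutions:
 f(c) = C3*exp(-3^(2/3)*c) + (C1*sin(3*3^(1/6)*c/2) + C2*cos(3*3^(1/6)*c/2))*exp(3^(2/3)*c/2)


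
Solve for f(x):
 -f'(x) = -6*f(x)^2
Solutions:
 f(x) = -1/(C1 + 6*x)


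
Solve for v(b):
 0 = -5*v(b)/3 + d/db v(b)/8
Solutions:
 v(b) = C1*exp(40*b/3)


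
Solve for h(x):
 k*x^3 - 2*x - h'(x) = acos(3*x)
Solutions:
 h(x) = C1 + k*x^4/4 - x^2 - x*acos(3*x) + sqrt(1 - 9*x^2)/3


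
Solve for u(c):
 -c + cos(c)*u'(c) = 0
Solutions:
 u(c) = C1 + Integral(c/cos(c), c)


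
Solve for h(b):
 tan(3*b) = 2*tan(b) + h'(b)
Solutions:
 h(b) = C1 + 2*log(cos(b)) - log(cos(3*b))/3


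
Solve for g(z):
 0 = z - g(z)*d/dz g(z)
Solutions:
 g(z) = -sqrt(C1 + z^2)
 g(z) = sqrt(C1 + z^2)


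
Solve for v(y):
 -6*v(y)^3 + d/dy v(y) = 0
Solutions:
 v(y) = -sqrt(2)*sqrt(-1/(C1 + 6*y))/2
 v(y) = sqrt(2)*sqrt(-1/(C1 + 6*y))/2


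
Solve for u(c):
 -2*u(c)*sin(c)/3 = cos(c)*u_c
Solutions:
 u(c) = C1*cos(c)^(2/3)


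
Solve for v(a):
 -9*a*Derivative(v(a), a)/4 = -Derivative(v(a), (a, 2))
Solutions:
 v(a) = C1 + C2*erfi(3*sqrt(2)*a/4)


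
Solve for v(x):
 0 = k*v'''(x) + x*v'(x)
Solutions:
 v(x) = C1 + Integral(C2*airyai(x*(-1/k)^(1/3)) + C3*airybi(x*(-1/k)^(1/3)), x)


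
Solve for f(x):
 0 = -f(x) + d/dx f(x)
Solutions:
 f(x) = C1*exp(x)


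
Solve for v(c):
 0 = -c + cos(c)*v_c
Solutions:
 v(c) = C1 + Integral(c/cos(c), c)


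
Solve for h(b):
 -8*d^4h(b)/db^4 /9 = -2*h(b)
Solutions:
 h(b) = C1*exp(-sqrt(6)*b/2) + C2*exp(sqrt(6)*b/2) + C3*sin(sqrt(6)*b/2) + C4*cos(sqrt(6)*b/2)
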